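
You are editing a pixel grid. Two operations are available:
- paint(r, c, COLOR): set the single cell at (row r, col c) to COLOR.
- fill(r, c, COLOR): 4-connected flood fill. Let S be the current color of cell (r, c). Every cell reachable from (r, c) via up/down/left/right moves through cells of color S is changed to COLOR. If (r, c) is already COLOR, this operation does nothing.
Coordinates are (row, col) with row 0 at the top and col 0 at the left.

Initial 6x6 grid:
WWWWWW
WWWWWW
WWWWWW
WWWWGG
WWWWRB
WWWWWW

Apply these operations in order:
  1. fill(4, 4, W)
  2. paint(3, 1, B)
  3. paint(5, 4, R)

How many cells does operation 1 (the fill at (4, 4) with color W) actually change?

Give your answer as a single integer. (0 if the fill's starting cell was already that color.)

Answer: 1

Derivation:
After op 1 fill(4,4,W) [1 cells changed]:
WWWWWW
WWWWWW
WWWWWW
WWWWGG
WWWWWB
WWWWWW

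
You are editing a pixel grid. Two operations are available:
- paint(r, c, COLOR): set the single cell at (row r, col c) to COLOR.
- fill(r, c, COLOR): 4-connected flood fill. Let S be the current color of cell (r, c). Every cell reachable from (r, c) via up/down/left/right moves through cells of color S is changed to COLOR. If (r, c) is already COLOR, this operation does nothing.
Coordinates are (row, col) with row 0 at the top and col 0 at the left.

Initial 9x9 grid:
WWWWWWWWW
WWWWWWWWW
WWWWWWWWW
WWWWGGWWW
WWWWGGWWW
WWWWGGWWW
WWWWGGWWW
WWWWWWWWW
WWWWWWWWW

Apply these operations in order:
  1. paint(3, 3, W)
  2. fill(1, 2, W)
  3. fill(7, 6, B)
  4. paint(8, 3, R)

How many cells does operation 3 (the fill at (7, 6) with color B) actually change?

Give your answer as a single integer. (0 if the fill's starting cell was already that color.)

After op 1 paint(3,3,W):
WWWWWWWWW
WWWWWWWWW
WWWWWWWWW
WWWWGGWWW
WWWWGGWWW
WWWWGGWWW
WWWWGGWWW
WWWWWWWWW
WWWWWWWWW
After op 2 fill(1,2,W) [0 cells changed]:
WWWWWWWWW
WWWWWWWWW
WWWWWWWWW
WWWWGGWWW
WWWWGGWWW
WWWWGGWWW
WWWWGGWWW
WWWWWWWWW
WWWWWWWWW
After op 3 fill(7,6,B) [73 cells changed]:
BBBBBBBBB
BBBBBBBBB
BBBBBBBBB
BBBBGGBBB
BBBBGGBBB
BBBBGGBBB
BBBBGGBBB
BBBBBBBBB
BBBBBBBBB

Answer: 73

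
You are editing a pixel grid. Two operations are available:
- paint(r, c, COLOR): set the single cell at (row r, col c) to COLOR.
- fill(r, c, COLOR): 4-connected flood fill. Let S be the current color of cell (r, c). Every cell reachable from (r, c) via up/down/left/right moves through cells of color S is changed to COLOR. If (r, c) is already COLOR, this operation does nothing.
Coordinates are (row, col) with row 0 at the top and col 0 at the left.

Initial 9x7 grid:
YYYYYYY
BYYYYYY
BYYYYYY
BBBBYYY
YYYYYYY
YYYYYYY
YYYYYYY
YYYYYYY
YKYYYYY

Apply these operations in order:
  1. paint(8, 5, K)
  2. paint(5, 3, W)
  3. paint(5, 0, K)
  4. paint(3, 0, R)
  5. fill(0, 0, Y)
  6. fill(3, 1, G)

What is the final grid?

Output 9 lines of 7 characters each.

Answer: YYYYYYY
BYYYYYY
BYYYYYY
RGGGYYY
YYYYYYY
KYYWYYY
YYYYYYY
YYYYYYY
YKYYYKY

Derivation:
After op 1 paint(8,5,K):
YYYYYYY
BYYYYYY
BYYYYYY
BBBBYYY
YYYYYYY
YYYYYYY
YYYYYYY
YYYYYYY
YKYYYKY
After op 2 paint(5,3,W):
YYYYYYY
BYYYYYY
BYYYYYY
BBBBYYY
YYYYYYY
YYYWYYY
YYYYYYY
YYYYYYY
YKYYYKY
After op 3 paint(5,0,K):
YYYYYYY
BYYYYYY
BYYYYYY
BBBBYYY
YYYYYYY
KYYWYYY
YYYYYYY
YYYYYYY
YKYYYKY
After op 4 paint(3,0,R):
YYYYYYY
BYYYYYY
BYYYYYY
RBBBYYY
YYYYYYY
KYYWYYY
YYYYYYY
YYYYYYY
YKYYYKY
After op 5 fill(0,0,Y) [0 cells changed]:
YYYYYYY
BYYYYYY
BYYYYYY
RBBBYYY
YYYYYYY
KYYWYYY
YYYYYYY
YYYYYYY
YKYYYKY
After op 6 fill(3,1,G) [3 cells changed]:
YYYYYYY
BYYYYYY
BYYYYYY
RGGGYYY
YYYYYYY
KYYWYYY
YYYYYYY
YYYYYYY
YKYYYKY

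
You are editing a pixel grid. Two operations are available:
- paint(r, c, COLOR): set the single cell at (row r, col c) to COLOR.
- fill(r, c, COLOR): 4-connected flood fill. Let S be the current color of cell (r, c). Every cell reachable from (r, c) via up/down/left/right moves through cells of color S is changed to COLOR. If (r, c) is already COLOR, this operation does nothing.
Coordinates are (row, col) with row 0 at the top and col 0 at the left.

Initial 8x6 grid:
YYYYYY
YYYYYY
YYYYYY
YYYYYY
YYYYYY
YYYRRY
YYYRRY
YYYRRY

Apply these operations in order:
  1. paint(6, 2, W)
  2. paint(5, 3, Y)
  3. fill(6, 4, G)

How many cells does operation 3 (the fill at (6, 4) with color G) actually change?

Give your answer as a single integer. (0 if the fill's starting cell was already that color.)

After op 1 paint(6,2,W):
YYYYYY
YYYYYY
YYYYYY
YYYYYY
YYYYYY
YYYRRY
YYWRRY
YYYRRY
After op 2 paint(5,3,Y):
YYYYYY
YYYYYY
YYYYYY
YYYYYY
YYYYYY
YYYYRY
YYWRRY
YYYRRY
After op 3 fill(6,4,G) [5 cells changed]:
YYYYYY
YYYYYY
YYYYYY
YYYYYY
YYYYYY
YYYYGY
YYWGGY
YYYGGY

Answer: 5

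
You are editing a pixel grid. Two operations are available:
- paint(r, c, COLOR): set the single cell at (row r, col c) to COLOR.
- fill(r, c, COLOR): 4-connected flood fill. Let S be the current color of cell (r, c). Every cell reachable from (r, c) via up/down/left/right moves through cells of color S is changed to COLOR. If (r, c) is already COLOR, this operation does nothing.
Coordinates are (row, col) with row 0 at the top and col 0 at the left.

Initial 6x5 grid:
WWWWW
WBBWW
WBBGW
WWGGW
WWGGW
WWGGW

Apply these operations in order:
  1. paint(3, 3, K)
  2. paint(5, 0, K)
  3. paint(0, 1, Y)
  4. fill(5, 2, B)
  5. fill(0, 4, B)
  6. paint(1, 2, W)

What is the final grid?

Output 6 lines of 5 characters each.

After op 1 paint(3,3,K):
WWWWW
WBBWW
WBBGW
WWGKW
WWGGW
WWGGW
After op 2 paint(5,0,K):
WWWWW
WBBWW
WBBGW
WWGKW
WWGGW
KWGGW
After op 3 paint(0,1,Y):
WYWWW
WBBWW
WBBGW
WWGKW
WWGGW
KWGGW
After op 4 fill(5,2,B) [5 cells changed]:
WYWWW
WBBWW
WBBGW
WWBKW
WWBBW
KWBBW
After op 5 fill(0,4,B) [9 cells changed]:
WYBBB
WBBBB
WBBGB
WWBKB
WWBBB
KWBBB
After op 6 paint(1,2,W):
WYBBB
WBWBB
WBBGB
WWBKB
WWBBB
KWBBB

Answer: WYBBB
WBWBB
WBBGB
WWBKB
WWBBB
KWBBB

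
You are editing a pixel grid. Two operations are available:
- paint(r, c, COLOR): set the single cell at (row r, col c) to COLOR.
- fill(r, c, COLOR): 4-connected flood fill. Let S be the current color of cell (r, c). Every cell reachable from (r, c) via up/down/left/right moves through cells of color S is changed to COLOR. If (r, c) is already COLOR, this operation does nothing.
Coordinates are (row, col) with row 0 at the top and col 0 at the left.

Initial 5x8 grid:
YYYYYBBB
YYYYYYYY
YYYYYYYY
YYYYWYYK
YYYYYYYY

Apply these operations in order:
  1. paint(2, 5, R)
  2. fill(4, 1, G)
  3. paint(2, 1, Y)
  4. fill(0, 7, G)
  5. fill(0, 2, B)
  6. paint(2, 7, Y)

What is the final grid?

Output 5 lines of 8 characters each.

Answer: BBBBBBBB
BBBBBBBB
BYBBBRBY
BBBBWBBK
BBBBBBBB

Derivation:
After op 1 paint(2,5,R):
YYYYYBBB
YYYYYYYY
YYYYYRYY
YYYYWYYK
YYYYYYYY
After op 2 fill(4,1,G) [34 cells changed]:
GGGGGBBB
GGGGGGGG
GGGGGRGG
GGGGWGGK
GGGGGGGG
After op 3 paint(2,1,Y):
GGGGGBBB
GGGGGGGG
GYGGGRGG
GGGGWGGK
GGGGGGGG
After op 4 fill(0,7,G) [3 cells changed]:
GGGGGGGG
GGGGGGGG
GYGGGRGG
GGGGWGGK
GGGGGGGG
After op 5 fill(0,2,B) [36 cells changed]:
BBBBBBBB
BBBBBBBB
BYBBBRBB
BBBBWBBK
BBBBBBBB
After op 6 paint(2,7,Y):
BBBBBBBB
BBBBBBBB
BYBBBRBY
BBBBWBBK
BBBBBBBB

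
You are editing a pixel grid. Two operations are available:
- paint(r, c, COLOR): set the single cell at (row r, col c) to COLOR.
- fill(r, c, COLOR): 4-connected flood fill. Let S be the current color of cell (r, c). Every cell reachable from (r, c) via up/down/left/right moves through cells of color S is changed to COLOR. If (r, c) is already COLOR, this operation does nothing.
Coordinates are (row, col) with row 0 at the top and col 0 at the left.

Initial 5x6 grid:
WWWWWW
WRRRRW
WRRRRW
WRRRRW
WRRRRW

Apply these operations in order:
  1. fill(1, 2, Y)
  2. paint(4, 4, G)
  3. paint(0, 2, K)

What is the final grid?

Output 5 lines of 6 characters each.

After op 1 fill(1,2,Y) [16 cells changed]:
WWWWWW
WYYYYW
WYYYYW
WYYYYW
WYYYYW
After op 2 paint(4,4,G):
WWWWWW
WYYYYW
WYYYYW
WYYYYW
WYYYGW
After op 3 paint(0,2,K):
WWKWWW
WYYYYW
WYYYYW
WYYYYW
WYYYGW

Answer: WWKWWW
WYYYYW
WYYYYW
WYYYYW
WYYYGW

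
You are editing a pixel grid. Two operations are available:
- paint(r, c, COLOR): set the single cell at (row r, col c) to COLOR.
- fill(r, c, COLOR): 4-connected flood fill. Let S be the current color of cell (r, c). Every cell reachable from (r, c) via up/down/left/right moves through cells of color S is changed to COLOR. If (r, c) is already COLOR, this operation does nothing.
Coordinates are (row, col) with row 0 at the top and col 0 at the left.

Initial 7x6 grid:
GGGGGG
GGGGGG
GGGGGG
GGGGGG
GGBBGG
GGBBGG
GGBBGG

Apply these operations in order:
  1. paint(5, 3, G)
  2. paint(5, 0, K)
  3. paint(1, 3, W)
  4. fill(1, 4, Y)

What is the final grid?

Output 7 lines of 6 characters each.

After op 1 paint(5,3,G):
GGGGGG
GGGGGG
GGGGGG
GGGGGG
GGBBGG
GGBGGG
GGBBGG
After op 2 paint(5,0,K):
GGGGGG
GGGGGG
GGGGGG
GGGGGG
GGBBGG
KGBGGG
GGBBGG
After op 3 paint(1,3,W):
GGGGGG
GGGWGG
GGGGGG
GGGGGG
GGBBGG
KGBGGG
GGBBGG
After op 4 fill(1,4,Y) [35 cells changed]:
YYYYYY
YYYWYY
YYYYYY
YYYYYY
YYBBYY
KYBYYY
YYBBYY

Answer: YYYYYY
YYYWYY
YYYYYY
YYYYYY
YYBBYY
KYBYYY
YYBBYY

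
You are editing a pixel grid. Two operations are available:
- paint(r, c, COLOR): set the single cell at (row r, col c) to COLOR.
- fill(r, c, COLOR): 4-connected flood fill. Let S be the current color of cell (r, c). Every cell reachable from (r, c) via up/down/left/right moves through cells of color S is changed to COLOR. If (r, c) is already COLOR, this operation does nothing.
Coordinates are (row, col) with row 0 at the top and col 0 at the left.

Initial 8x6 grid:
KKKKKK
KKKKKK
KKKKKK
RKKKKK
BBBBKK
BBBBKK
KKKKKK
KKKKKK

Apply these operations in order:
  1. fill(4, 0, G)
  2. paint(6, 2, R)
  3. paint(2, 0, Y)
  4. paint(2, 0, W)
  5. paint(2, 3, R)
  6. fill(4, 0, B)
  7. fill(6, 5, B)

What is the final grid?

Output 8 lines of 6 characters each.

Answer: BBBBBB
BBBBBB
WBBRBB
RBBBBB
BBBBBB
BBBBBB
BBRBBB
BBBBBB

Derivation:
After op 1 fill(4,0,G) [8 cells changed]:
KKKKKK
KKKKKK
KKKKKK
RKKKKK
GGGGKK
GGGGKK
KKKKKK
KKKKKK
After op 2 paint(6,2,R):
KKKKKK
KKKKKK
KKKKKK
RKKKKK
GGGGKK
GGGGKK
KKRKKK
KKKKKK
After op 3 paint(2,0,Y):
KKKKKK
KKKKKK
YKKKKK
RKKKKK
GGGGKK
GGGGKK
KKRKKK
KKKKKK
After op 4 paint(2,0,W):
KKKKKK
KKKKKK
WKKKKK
RKKKKK
GGGGKK
GGGGKK
KKRKKK
KKKKKK
After op 5 paint(2,3,R):
KKKKKK
KKKKKK
WKKRKK
RKKKKK
GGGGKK
GGGGKK
KKRKKK
KKKKKK
After op 6 fill(4,0,B) [8 cells changed]:
KKKKKK
KKKKKK
WKKRKK
RKKKKK
BBBBKK
BBBBKK
KKRKKK
KKKKKK
After op 7 fill(6,5,B) [36 cells changed]:
BBBBBB
BBBBBB
WBBRBB
RBBBBB
BBBBBB
BBBBBB
BBRBBB
BBBBBB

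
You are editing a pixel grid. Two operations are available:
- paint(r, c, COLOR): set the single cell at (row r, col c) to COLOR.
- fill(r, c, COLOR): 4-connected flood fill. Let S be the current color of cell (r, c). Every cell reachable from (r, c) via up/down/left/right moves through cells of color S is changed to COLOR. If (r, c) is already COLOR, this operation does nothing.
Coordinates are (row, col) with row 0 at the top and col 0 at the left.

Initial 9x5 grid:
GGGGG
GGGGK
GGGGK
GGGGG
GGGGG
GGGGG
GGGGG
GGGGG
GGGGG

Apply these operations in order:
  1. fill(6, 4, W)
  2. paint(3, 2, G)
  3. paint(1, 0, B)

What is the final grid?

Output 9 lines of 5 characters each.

Answer: WWWWW
BWWWK
WWWWK
WWGWW
WWWWW
WWWWW
WWWWW
WWWWW
WWWWW

Derivation:
After op 1 fill(6,4,W) [43 cells changed]:
WWWWW
WWWWK
WWWWK
WWWWW
WWWWW
WWWWW
WWWWW
WWWWW
WWWWW
After op 2 paint(3,2,G):
WWWWW
WWWWK
WWWWK
WWGWW
WWWWW
WWWWW
WWWWW
WWWWW
WWWWW
After op 3 paint(1,0,B):
WWWWW
BWWWK
WWWWK
WWGWW
WWWWW
WWWWW
WWWWW
WWWWW
WWWWW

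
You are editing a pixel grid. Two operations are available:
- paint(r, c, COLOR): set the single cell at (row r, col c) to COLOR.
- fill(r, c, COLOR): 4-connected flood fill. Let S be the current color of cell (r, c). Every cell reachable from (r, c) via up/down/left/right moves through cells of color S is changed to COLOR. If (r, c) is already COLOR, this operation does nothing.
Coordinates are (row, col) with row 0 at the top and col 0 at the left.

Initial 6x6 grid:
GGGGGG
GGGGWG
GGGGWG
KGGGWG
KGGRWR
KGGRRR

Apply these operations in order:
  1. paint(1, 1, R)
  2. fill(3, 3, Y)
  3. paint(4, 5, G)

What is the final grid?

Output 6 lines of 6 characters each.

Answer: YYYYYY
YRYYWY
YYYYWY
KYYYWY
KYYRWG
KYYRRR

Derivation:
After op 1 paint(1,1,R):
GGGGGG
GRGGWG
GGGGWG
KGGGWG
KGGRWR
KGGRRR
After op 2 fill(3,3,Y) [23 cells changed]:
YYYYYY
YRYYWY
YYYYWY
KYYYWY
KYYRWR
KYYRRR
After op 3 paint(4,5,G):
YYYYYY
YRYYWY
YYYYWY
KYYYWY
KYYRWG
KYYRRR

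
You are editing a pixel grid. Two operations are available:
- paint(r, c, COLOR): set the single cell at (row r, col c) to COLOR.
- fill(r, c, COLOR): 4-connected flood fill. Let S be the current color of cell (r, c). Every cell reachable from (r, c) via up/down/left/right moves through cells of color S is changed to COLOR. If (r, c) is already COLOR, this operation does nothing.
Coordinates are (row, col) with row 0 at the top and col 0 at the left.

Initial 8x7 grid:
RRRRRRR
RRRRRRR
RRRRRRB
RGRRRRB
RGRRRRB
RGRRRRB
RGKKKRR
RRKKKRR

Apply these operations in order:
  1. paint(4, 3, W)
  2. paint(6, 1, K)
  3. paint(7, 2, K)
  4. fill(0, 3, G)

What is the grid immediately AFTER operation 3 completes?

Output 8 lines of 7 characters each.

After op 1 paint(4,3,W):
RRRRRRR
RRRRRRR
RRRRRRB
RGRRRRB
RGRWRRB
RGRRRRB
RGKKKRR
RRKKKRR
After op 2 paint(6,1,K):
RRRRRRR
RRRRRRR
RRRRRRB
RGRRRRB
RGRWRRB
RGRRRRB
RKKKKRR
RRKKKRR
After op 3 paint(7,2,K):
RRRRRRR
RRRRRRR
RRRRRRB
RGRRRRB
RGRWRRB
RGRRRRB
RKKKKRR
RRKKKRR

Answer: RRRRRRR
RRRRRRR
RRRRRRB
RGRRRRB
RGRWRRB
RGRRRRB
RKKKKRR
RRKKKRR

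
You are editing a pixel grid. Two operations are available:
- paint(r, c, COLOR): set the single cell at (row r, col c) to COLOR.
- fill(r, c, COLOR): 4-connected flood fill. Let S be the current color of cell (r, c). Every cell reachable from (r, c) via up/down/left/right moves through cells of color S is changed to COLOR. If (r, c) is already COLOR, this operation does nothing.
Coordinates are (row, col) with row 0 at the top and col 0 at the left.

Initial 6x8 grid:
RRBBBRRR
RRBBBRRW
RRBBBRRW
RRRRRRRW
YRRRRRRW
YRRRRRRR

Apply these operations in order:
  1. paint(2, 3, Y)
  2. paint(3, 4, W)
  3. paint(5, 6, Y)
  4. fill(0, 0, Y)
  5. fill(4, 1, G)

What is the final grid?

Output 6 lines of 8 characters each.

Answer: GGBBBGGG
GGBBBGGW
GGBGBGGW
GGGGWGGW
GGGGGGGW
GGGGGGGR

Derivation:
After op 1 paint(2,3,Y):
RRBBBRRR
RRBBBRRW
RRBYBRRW
RRRRRRRW
YRRRRRRW
YRRRRRRR
After op 2 paint(3,4,W):
RRBBBRRR
RRBBBRRW
RRBYBRRW
RRRRWRRW
YRRRRRRW
YRRRRRRR
After op 3 paint(5,6,Y):
RRBBBRRR
RRBBBRRW
RRBYBRRW
RRRRWRRW
YRRRRRRW
YRRRRRYR
After op 4 fill(0,0,Y) [30 cells changed]:
YYBBBYYY
YYBBBYYW
YYBYBYYW
YYYYWYYW
YYYYYYYW
YYYYYYYR
After op 5 fill(4,1,G) [34 cells changed]:
GGBBBGGG
GGBBBGGW
GGBGBGGW
GGGGWGGW
GGGGGGGW
GGGGGGGR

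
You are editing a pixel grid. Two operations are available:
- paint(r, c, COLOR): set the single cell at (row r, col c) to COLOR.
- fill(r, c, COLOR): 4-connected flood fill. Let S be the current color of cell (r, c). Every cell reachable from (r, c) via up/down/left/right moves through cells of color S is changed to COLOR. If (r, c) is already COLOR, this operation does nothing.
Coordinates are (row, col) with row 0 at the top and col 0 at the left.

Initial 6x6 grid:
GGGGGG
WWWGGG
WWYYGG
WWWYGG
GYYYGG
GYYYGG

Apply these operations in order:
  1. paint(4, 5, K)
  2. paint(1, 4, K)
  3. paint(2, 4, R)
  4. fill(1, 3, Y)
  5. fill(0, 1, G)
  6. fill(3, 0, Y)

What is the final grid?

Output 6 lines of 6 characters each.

After op 1 paint(4,5,K):
GGGGGG
WWWGGG
WWYYGG
WWWYGG
GYYYGK
GYYYGG
After op 2 paint(1,4,K):
GGGGGG
WWWGKG
WWYYGG
WWWYGG
GYYYGK
GYYYGG
After op 3 paint(2,4,R):
GGGGGG
WWWGKG
WWYYRG
WWWYGG
GYYYGK
GYYYGG
After op 4 fill(1,3,Y) [14 cells changed]:
YYYYYY
WWWYKY
WWYYRY
WWWYYY
GYYYYK
GYYYYY
After op 5 fill(0,1,G) [23 cells changed]:
GGGGGG
WWWGKG
WWGGRG
WWWGGG
GGGGGK
GGGGGG
After op 6 fill(3,0,Y) [8 cells changed]:
GGGGGG
YYYGKG
YYGGRG
YYYGGG
GGGGGK
GGGGGG

Answer: GGGGGG
YYYGKG
YYGGRG
YYYGGG
GGGGGK
GGGGGG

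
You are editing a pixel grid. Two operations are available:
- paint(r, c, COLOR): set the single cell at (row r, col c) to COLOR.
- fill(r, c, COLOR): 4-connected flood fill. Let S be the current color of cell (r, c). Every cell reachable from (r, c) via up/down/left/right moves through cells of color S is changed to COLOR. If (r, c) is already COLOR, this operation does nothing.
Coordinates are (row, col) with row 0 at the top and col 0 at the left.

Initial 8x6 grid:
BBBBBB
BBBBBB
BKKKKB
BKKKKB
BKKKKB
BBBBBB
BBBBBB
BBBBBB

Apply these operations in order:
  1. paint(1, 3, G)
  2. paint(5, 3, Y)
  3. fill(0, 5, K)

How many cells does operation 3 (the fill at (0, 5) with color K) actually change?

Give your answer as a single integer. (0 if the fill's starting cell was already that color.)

Answer: 34

Derivation:
After op 1 paint(1,3,G):
BBBBBB
BBBGBB
BKKKKB
BKKKKB
BKKKKB
BBBBBB
BBBBBB
BBBBBB
After op 2 paint(5,3,Y):
BBBBBB
BBBGBB
BKKKKB
BKKKKB
BKKKKB
BBBYBB
BBBBBB
BBBBBB
After op 3 fill(0,5,K) [34 cells changed]:
KKKKKK
KKKGKK
KKKKKK
KKKKKK
KKKKKK
KKKYKK
KKKKKK
KKKKKK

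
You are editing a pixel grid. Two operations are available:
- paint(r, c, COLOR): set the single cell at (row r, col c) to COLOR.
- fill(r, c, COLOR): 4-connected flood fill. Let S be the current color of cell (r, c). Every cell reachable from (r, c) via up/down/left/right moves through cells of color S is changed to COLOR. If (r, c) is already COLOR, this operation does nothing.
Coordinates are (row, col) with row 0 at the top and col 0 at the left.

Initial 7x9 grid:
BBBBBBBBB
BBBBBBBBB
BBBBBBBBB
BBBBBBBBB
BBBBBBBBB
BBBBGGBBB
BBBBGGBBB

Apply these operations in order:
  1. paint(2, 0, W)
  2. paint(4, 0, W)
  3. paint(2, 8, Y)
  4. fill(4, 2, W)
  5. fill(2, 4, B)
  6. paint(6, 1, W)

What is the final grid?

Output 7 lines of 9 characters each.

Answer: BBBBBBBBB
BBBBBBBBB
BBBBBBBBY
BBBBBBBBB
BBBBBBBBB
BBBBGGBBB
BWBBGGBBB

Derivation:
After op 1 paint(2,0,W):
BBBBBBBBB
BBBBBBBBB
WBBBBBBBB
BBBBBBBBB
BBBBBBBBB
BBBBGGBBB
BBBBGGBBB
After op 2 paint(4,0,W):
BBBBBBBBB
BBBBBBBBB
WBBBBBBBB
BBBBBBBBB
WBBBBBBBB
BBBBGGBBB
BBBBGGBBB
After op 3 paint(2,8,Y):
BBBBBBBBB
BBBBBBBBB
WBBBBBBBY
BBBBBBBBB
WBBBBBBBB
BBBBGGBBB
BBBBGGBBB
After op 4 fill(4,2,W) [56 cells changed]:
WWWWWWWWW
WWWWWWWWW
WWWWWWWWY
WWWWWWWWW
WWWWWWWWW
WWWWGGWWW
WWWWGGWWW
After op 5 fill(2,4,B) [58 cells changed]:
BBBBBBBBB
BBBBBBBBB
BBBBBBBBY
BBBBBBBBB
BBBBBBBBB
BBBBGGBBB
BBBBGGBBB
After op 6 paint(6,1,W):
BBBBBBBBB
BBBBBBBBB
BBBBBBBBY
BBBBBBBBB
BBBBBBBBB
BBBBGGBBB
BWBBGGBBB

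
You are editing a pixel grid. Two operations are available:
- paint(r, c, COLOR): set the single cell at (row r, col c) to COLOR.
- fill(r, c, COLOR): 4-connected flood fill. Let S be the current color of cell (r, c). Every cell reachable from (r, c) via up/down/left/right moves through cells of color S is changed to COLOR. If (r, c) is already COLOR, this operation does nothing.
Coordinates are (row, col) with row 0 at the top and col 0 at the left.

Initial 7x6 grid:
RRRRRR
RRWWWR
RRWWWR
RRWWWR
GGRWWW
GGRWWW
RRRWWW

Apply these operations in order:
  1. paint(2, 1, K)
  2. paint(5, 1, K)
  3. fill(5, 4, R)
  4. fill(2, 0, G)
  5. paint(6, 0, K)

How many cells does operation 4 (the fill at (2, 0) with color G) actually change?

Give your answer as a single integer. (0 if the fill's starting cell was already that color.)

Answer: 37

Derivation:
After op 1 paint(2,1,K):
RRRRRR
RRWWWR
RKWWWR
RRWWWR
GGRWWW
GGRWWW
RRRWWW
After op 2 paint(5,1,K):
RRRRRR
RRWWWR
RKWWWR
RRWWWR
GGRWWW
GKRWWW
RRRWWW
After op 3 fill(5,4,R) [18 cells changed]:
RRRRRR
RRRRRR
RKRRRR
RRRRRR
GGRRRR
GKRRRR
RRRRRR
After op 4 fill(2,0,G) [37 cells changed]:
GGGGGG
GGGGGG
GKGGGG
GGGGGG
GGGGGG
GKGGGG
GGGGGG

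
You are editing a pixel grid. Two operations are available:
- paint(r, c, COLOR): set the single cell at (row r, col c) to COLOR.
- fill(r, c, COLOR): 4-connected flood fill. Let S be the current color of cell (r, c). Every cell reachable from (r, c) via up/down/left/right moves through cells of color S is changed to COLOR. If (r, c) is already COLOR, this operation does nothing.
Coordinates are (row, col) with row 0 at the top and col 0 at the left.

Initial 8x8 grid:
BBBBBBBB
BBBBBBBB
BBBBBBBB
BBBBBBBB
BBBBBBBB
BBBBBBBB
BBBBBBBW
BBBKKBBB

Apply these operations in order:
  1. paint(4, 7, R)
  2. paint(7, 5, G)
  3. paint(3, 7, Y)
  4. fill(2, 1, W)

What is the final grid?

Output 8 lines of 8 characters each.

After op 1 paint(4,7,R):
BBBBBBBB
BBBBBBBB
BBBBBBBB
BBBBBBBB
BBBBBBBR
BBBBBBBB
BBBBBBBW
BBBKKBBB
After op 2 paint(7,5,G):
BBBBBBBB
BBBBBBBB
BBBBBBBB
BBBBBBBB
BBBBBBBR
BBBBBBBB
BBBBBBBW
BBBKKGBB
After op 3 paint(3,7,Y):
BBBBBBBB
BBBBBBBB
BBBBBBBB
BBBBBBBY
BBBBBBBR
BBBBBBBB
BBBBBBBW
BBBKKGBB
After op 4 fill(2,1,W) [58 cells changed]:
WWWWWWWW
WWWWWWWW
WWWWWWWW
WWWWWWWY
WWWWWWWR
WWWWWWWW
WWWWWWWW
WWWKKGWW

Answer: WWWWWWWW
WWWWWWWW
WWWWWWWW
WWWWWWWY
WWWWWWWR
WWWWWWWW
WWWWWWWW
WWWKKGWW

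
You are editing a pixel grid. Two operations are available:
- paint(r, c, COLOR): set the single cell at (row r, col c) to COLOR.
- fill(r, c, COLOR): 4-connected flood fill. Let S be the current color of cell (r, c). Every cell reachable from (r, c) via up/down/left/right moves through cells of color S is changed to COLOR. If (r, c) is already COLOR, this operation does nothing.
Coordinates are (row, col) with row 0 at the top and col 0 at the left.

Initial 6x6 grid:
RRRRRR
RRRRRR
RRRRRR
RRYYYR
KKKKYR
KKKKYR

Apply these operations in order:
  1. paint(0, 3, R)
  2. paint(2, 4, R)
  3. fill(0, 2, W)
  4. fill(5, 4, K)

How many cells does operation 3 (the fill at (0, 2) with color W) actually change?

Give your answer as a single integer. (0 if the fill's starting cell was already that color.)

Answer: 23

Derivation:
After op 1 paint(0,3,R):
RRRRRR
RRRRRR
RRRRRR
RRYYYR
KKKKYR
KKKKYR
After op 2 paint(2,4,R):
RRRRRR
RRRRRR
RRRRRR
RRYYYR
KKKKYR
KKKKYR
After op 3 fill(0,2,W) [23 cells changed]:
WWWWWW
WWWWWW
WWWWWW
WWYYYW
KKKKYW
KKKKYW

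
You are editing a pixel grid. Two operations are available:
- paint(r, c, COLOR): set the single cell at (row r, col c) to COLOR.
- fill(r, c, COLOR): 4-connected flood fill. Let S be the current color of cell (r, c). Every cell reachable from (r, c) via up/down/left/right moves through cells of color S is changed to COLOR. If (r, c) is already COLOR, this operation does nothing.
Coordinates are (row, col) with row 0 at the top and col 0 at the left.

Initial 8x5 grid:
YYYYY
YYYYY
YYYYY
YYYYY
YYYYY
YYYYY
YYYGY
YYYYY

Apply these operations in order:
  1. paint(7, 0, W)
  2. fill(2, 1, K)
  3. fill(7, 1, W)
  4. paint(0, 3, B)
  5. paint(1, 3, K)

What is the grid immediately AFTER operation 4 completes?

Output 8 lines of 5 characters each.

After op 1 paint(7,0,W):
YYYYY
YYYYY
YYYYY
YYYYY
YYYYY
YYYYY
YYYGY
WYYYY
After op 2 fill(2,1,K) [38 cells changed]:
KKKKK
KKKKK
KKKKK
KKKKK
KKKKK
KKKKK
KKKGK
WKKKK
After op 3 fill(7,1,W) [38 cells changed]:
WWWWW
WWWWW
WWWWW
WWWWW
WWWWW
WWWWW
WWWGW
WWWWW
After op 4 paint(0,3,B):
WWWBW
WWWWW
WWWWW
WWWWW
WWWWW
WWWWW
WWWGW
WWWWW

Answer: WWWBW
WWWWW
WWWWW
WWWWW
WWWWW
WWWWW
WWWGW
WWWWW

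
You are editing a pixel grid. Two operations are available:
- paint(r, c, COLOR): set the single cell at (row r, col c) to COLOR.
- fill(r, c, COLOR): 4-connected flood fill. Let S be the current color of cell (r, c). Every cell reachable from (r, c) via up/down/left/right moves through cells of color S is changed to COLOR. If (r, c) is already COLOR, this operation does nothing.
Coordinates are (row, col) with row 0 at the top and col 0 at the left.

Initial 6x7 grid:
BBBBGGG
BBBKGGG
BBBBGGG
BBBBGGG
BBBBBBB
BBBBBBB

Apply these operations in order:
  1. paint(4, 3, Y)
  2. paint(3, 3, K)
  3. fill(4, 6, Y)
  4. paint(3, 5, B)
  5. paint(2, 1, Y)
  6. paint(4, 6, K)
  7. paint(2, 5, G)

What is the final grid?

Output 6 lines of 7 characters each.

After op 1 paint(4,3,Y):
BBBBGGG
BBBKGGG
BBBBGGG
BBBBGGG
BBBYBBB
BBBBBBB
After op 2 paint(3,3,K):
BBBBGGG
BBBKGGG
BBBBGGG
BBBKGGG
BBBYBBB
BBBBBBB
After op 3 fill(4,6,Y) [27 cells changed]:
YYYYGGG
YYYKGGG
YYYYGGG
YYYKGGG
YYYYYYY
YYYYYYY
After op 4 paint(3,5,B):
YYYYGGG
YYYKGGG
YYYYGGG
YYYKGBG
YYYYYYY
YYYYYYY
After op 5 paint(2,1,Y):
YYYYGGG
YYYKGGG
YYYYGGG
YYYKGBG
YYYYYYY
YYYYYYY
After op 6 paint(4,6,K):
YYYYGGG
YYYKGGG
YYYYGGG
YYYKGBG
YYYYYYK
YYYYYYY
After op 7 paint(2,5,G):
YYYYGGG
YYYKGGG
YYYYGGG
YYYKGBG
YYYYYYK
YYYYYYY

Answer: YYYYGGG
YYYKGGG
YYYYGGG
YYYKGBG
YYYYYYK
YYYYYYY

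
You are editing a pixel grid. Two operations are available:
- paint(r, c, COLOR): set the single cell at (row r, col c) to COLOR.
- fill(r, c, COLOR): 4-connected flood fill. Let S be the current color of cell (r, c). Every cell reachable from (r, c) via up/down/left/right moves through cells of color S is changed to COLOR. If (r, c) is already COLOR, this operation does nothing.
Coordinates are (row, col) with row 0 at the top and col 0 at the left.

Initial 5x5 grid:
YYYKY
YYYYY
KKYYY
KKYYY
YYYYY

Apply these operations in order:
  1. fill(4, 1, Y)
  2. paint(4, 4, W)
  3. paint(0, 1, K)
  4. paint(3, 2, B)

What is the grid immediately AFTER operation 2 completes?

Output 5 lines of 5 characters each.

After op 1 fill(4,1,Y) [0 cells changed]:
YYYKY
YYYYY
KKYYY
KKYYY
YYYYY
After op 2 paint(4,4,W):
YYYKY
YYYYY
KKYYY
KKYYY
YYYYW

Answer: YYYKY
YYYYY
KKYYY
KKYYY
YYYYW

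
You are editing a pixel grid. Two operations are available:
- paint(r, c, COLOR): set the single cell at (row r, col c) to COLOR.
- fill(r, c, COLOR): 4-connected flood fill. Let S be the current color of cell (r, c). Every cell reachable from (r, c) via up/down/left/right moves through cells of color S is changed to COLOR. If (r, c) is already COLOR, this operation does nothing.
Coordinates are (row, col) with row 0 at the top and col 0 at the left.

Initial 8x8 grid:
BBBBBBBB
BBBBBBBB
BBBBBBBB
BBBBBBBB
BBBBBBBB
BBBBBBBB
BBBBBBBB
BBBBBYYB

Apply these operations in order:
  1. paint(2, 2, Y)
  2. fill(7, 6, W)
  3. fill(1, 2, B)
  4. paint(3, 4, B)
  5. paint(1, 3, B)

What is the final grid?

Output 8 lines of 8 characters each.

After op 1 paint(2,2,Y):
BBBBBBBB
BBBBBBBB
BBYBBBBB
BBBBBBBB
BBBBBBBB
BBBBBBBB
BBBBBBBB
BBBBBYYB
After op 2 fill(7,6,W) [2 cells changed]:
BBBBBBBB
BBBBBBBB
BBYBBBBB
BBBBBBBB
BBBBBBBB
BBBBBBBB
BBBBBBBB
BBBBBWWB
After op 3 fill(1,2,B) [0 cells changed]:
BBBBBBBB
BBBBBBBB
BBYBBBBB
BBBBBBBB
BBBBBBBB
BBBBBBBB
BBBBBBBB
BBBBBWWB
After op 4 paint(3,4,B):
BBBBBBBB
BBBBBBBB
BBYBBBBB
BBBBBBBB
BBBBBBBB
BBBBBBBB
BBBBBBBB
BBBBBWWB
After op 5 paint(1,3,B):
BBBBBBBB
BBBBBBBB
BBYBBBBB
BBBBBBBB
BBBBBBBB
BBBBBBBB
BBBBBBBB
BBBBBWWB

Answer: BBBBBBBB
BBBBBBBB
BBYBBBBB
BBBBBBBB
BBBBBBBB
BBBBBBBB
BBBBBBBB
BBBBBWWB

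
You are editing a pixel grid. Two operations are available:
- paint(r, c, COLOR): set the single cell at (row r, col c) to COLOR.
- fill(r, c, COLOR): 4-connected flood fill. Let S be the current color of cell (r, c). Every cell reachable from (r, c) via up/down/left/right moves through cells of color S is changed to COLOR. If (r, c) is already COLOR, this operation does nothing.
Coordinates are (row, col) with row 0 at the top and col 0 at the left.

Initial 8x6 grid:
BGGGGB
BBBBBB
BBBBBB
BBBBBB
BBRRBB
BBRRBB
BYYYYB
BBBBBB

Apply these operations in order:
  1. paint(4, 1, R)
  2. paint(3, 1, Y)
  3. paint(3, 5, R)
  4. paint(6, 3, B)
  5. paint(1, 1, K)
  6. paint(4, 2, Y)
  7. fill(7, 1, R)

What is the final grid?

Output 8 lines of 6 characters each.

After op 1 paint(4,1,R):
BGGGGB
BBBBBB
BBBBBB
BBBBBB
BRRRBB
BBRRBB
BYYYYB
BBBBBB
After op 2 paint(3,1,Y):
BGGGGB
BBBBBB
BBBBBB
BYBBBB
BRRRBB
BBRRBB
BYYYYB
BBBBBB
After op 3 paint(3,5,R):
BGGGGB
BBBBBB
BBBBBB
BYBBBR
BRRRBB
BBRRBB
BYYYYB
BBBBBB
After op 4 paint(6,3,B):
BGGGGB
BBBBBB
BBBBBB
BYBBBR
BRRRBB
BBRRBB
BYYBYB
BBBBBB
After op 5 paint(1,1,K):
BGGGGB
BKBBBB
BBBBBB
BYBBBR
BRRRBB
BBRRBB
BYYBYB
BBBBBB
After op 6 paint(4,2,Y):
BGGGGB
BKBBBB
BBBBBB
BYBBBR
BRYRBB
BBRRBB
BYYBYB
BBBBBB
After op 7 fill(7,1,R) [33 cells changed]:
RGGGGR
RKRRRR
RRRRRR
RYRRRR
RRYRRR
RRRRRR
RYYRYR
RRRRRR

Answer: RGGGGR
RKRRRR
RRRRRR
RYRRRR
RRYRRR
RRRRRR
RYYRYR
RRRRRR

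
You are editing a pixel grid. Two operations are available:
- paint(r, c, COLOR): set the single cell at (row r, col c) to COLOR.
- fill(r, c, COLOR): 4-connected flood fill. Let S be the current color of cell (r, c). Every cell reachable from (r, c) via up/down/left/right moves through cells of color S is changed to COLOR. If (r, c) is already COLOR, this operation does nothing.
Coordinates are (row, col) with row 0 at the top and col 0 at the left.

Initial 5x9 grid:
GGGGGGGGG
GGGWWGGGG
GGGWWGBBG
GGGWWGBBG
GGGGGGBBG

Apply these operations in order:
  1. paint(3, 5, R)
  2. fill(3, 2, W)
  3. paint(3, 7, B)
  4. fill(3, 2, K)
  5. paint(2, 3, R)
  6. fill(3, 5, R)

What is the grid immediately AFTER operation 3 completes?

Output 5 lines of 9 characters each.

After op 1 paint(3,5,R):
GGGGGGGGG
GGGWWGGGG
GGGWWGBBG
GGGWWRBBG
GGGGGGBBG
After op 2 fill(3,2,W) [32 cells changed]:
WWWWWWWWW
WWWWWWWWW
WWWWWWBBW
WWWWWRBBW
WWWWWWBBW
After op 3 paint(3,7,B):
WWWWWWWWW
WWWWWWWWW
WWWWWWBBW
WWWWWRBBW
WWWWWWBBW

Answer: WWWWWWWWW
WWWWWWWWW
WWWWWWBBW
WWWWWRBBW
WWWWWWBBW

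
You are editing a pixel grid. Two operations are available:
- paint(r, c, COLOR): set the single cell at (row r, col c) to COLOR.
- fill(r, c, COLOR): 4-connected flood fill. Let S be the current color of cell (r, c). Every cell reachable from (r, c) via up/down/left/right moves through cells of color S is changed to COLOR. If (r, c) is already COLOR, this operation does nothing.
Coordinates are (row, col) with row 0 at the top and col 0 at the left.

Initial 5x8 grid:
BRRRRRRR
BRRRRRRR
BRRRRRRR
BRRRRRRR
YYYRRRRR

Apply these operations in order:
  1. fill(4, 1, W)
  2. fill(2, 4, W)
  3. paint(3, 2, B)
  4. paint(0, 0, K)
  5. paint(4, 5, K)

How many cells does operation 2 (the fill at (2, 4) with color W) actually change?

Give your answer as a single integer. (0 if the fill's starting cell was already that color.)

After op 1 fill(4,1,W) [3 cells changed]:
BRRRRRRR
BRRRRRRR
BRRRRRRR
BRRRRRRR
WWWRRRRR
After op 2 fill(2,4,W) [33 cells changed]:
BWWWWWWW
BWWWWWWW
BWWWWWWW
BWWWWWWW
WWWWWWWW

Answer: 33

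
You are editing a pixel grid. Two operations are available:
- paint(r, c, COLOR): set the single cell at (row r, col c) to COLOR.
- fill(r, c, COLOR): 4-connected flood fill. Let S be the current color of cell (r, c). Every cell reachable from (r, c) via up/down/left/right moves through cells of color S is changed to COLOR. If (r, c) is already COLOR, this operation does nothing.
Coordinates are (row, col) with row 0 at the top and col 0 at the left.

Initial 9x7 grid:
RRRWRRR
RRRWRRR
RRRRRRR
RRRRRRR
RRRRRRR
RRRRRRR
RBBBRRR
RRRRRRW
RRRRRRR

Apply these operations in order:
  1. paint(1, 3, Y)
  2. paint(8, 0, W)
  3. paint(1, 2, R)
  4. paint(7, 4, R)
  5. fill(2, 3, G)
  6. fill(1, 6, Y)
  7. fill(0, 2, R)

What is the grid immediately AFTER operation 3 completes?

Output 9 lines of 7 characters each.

After op 1 paint(1,3,Y):
RRRWRRR
RRRYRRR
RRRRRRR
RRRRRRR
RRRRRRR
RRRRRRR
RBBBRRR
RRRRRRW
RRRRRRR
After op 2 paint(8,0,W):
RRRWRRR
RRRYRRR
RRRRRRR
RRRRRRR
RRRRRRR
RRRRRRR
RBBBRRR
RRRRRRW
WRRRRRR
After op 3 paint(1,2,R):
RRRWRRR
RRRYRRR
RRRRRRR
RRRRRRR
RRRRRRR
RRRRRRR
RBBBRRR
RRRRRRW
WRRRRRR

Answer: RRRWRRR
RRRYRRR
RRRRRRR
RRRRRRR
RRRRRRR
RRRRRRR
RBBBRRR
RRRRRRW
WRRRRRR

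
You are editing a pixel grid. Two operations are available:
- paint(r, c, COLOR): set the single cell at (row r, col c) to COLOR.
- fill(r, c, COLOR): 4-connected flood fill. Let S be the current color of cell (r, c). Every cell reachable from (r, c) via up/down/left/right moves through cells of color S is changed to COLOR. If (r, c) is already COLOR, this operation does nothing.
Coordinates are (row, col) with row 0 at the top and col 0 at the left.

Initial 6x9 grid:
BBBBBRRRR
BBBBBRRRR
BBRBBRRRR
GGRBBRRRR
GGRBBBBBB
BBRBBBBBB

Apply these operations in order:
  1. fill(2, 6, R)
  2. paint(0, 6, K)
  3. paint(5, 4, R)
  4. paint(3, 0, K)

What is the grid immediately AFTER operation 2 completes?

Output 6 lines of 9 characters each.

After op 1 fill(2,6,R) [0 cells changed]:
BBBBBRRRR
BBBBBRRRR
BBRBBRRRR
GGRBBRRRR
GGRBBBBBB
BBRBBBBBB
After op 2 paint(0,6,K):
BBBBBRKRR
BBBBBRRRR
BBRBBRRRR
GGRBBRRRR
GGRBBBBBB
BBRBBBBBB

Answer: BBBBBRKRR
BBBBBRRRR
BBRBBRRRR
GGRBBRRRR
GGRBBBBBB
BBRBBBBBB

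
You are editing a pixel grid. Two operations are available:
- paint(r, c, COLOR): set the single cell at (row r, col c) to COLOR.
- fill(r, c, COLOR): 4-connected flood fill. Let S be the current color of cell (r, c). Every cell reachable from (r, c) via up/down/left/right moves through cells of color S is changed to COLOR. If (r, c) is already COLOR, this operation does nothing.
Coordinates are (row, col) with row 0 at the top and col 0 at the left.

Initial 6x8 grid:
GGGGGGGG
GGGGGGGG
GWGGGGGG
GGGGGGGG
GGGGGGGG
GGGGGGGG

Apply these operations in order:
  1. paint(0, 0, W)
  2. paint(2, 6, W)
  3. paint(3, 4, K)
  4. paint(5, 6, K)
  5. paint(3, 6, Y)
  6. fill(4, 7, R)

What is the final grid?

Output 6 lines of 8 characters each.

After op 1 paint(0,0,W):
WGGGGGGG
GGGGGGGG
GWGGGGGG
GGGGGGGG
GGGGGGGG
GGGGGGGG
After op 2 paint(2,6,W):
WGGGGGGG
GGGGGGGG
GWGGGGWG
GGGGGGGG
GGGGGGGG
GGGGGGGG
After op 3 paint(3,4,K):
WGGGGGGG
GGGGGGGG
GWGGGGWG
GGGGKGGG
GGGGGGGG
GGGGGGGG
After op 4 paint(5,6,K):
WGGGGGGG
GGGGGGGG
GWGGGGWG
GGGGKGGG
GGGGGGGG
GGGGGGKG
After op 5 paint(3,6,Y):
WGGGGGGG
GGGGGGGG
GWGGGGWG
GGGGKGYG
GGGGGGGG
GGGGGGKG
After op 6 fill(4,7,R) [42 cells changed]:
WRRRRRRR
RRRRRRRR
RWRRRRWR
RRRRKRYR
RRRRRRRR
RRRRRRKR

Answer: WRRRRRRR
RRRRRRRR
RWRRRRWR
RRRRKRYR
RRRRRRRR
RRRRRRKR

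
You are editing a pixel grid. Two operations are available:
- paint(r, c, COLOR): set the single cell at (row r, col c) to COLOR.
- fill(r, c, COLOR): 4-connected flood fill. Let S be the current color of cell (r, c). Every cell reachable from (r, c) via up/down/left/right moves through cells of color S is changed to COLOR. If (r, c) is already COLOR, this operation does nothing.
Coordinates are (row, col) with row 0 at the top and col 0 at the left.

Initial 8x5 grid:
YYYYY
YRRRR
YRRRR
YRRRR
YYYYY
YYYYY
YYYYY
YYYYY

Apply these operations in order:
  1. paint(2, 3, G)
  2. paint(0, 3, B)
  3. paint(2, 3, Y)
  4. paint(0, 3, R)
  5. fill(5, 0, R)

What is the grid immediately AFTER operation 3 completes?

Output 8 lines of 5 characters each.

Answer: YYYBY
YRRRR
YRRYR
YRRRR
YYYYY
YYYYY
YYYYY
YYYYY

Derivation:
After op 1 paint(2,3,G):
YYYYY
YRRRR
YRRGR
YRRRR
YYYYY
YYYYY
YYYYY
YYYYY
After op 2 paint(0,3,B):
YYYBY
YRRRR
YRRGR
YRRRR
YYYYY
YYYYY
YYYYY
YYYYY
After op 3 paint(2,3,Y):
YYYBY
YRRRR
YRRYR
YRRRR
YYYYY
YYYYY
YYYYY
YYYYY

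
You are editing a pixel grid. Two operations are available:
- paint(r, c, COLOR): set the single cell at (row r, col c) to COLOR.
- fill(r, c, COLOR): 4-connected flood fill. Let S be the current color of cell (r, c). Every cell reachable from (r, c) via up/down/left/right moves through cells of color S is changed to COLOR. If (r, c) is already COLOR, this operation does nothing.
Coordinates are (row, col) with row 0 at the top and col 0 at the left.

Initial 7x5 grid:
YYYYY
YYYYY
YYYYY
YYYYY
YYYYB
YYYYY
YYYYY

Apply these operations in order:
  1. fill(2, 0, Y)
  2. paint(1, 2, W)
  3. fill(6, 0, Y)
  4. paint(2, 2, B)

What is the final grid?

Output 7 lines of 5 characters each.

After op 1 fill(2,0,Y) [0 cells changed]:
YYYYY
YYYYY
YYYYY
YYYYY
YYYYB
YYYYY
YYYYY
After op 2 paint(1,2,W):
YYYYY
YYWYY
YYYYY
YYYYY
YYYYB
YYYYY
YYYYY
After op 3 fill(6,0,Y) [0 cells changed]:
YYYYY
YYWYY
YYYYY
YYYYY
YYYYB
YYYYY
YYYYY
After op 4 paint(2,2,B):
YYYYY
YYWYY
YYBYY
YYYYY
YYYYB
YYYYY
YYYYY

Answer: YYYYY
YYWYY
YYBYY
YYYYY
YYYYB
YYYYY
YYYYY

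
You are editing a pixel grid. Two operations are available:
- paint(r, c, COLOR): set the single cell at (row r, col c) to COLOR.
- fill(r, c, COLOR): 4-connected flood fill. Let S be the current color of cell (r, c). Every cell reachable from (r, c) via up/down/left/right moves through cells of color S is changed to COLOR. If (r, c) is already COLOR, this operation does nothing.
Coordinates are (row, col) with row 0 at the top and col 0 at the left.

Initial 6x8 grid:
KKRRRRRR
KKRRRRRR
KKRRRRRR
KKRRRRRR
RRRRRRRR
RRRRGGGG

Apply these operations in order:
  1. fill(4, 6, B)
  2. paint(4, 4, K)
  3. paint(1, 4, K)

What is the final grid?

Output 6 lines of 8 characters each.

After op 1 fill(4,6,B) [36 cells changed]:
KKBBBBBB
KKBBBBBB
KKBBBBBB
KKBBBBBB
BBBBBBBB
BBBBGGGG
After op 2 paint(4,4,K):
KKBBBBBB
KKBBBBBB
KKBBBBBB
KKBBBBBB
BBBBKBBB
BBBBGGGG
After op 3 paint(1,4,K):
KKBBBBBB
KKBBKBBB
KKBBBBBB
KKBBBBBB
BBBBKBBB
BBBBGGGG

Answer: KKBBBBBB
KKBBKBBB
KKBBBBBB
KKBBBBBB
BBBBKBBB
BBBBGGGG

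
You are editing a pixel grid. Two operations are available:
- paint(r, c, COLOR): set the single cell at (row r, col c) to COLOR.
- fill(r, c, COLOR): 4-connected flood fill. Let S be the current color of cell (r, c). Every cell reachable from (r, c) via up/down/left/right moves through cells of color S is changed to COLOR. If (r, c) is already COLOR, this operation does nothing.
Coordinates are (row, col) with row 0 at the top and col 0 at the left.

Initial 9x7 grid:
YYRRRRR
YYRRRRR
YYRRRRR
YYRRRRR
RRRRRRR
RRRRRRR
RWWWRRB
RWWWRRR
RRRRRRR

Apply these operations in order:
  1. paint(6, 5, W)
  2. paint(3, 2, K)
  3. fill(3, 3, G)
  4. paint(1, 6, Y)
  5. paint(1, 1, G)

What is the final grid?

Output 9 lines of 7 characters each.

Answer: YYGGGGG
YGGGGGY
YYGGGGG
YYKGGGG
GGGGGGG
GGGGGGG
GWWWGWB
GWWWGGG
GGGGGGG

Derivation:
After op 1 paint(6,5,W):
YYRRRRR
YYRRRRR
YYRRRRR
YYRRRRR
RRRRRRR
RRRRRRR
RWWWRWB
RWWWRRR
RRRRRRR
After op 2 paint(3,2,K):
YYRRRRR
YYRRRRR
YYRRRRR
YYKRRRR
RRRRRRR
RRRRRRR
RWWWRWB
RWWWRRR
RRRRRRR
After op 3 fill(3,3,G) [46 cells changed]:
YYGGGGG
YYGGGGG
YYGGGGG
YYKGGGG
GGGGGGG
GGGGGGG
GWWWGWB
GWWWGGG
GGGGGGG
After op 4 paint(1,6,Y):
YYGGGGG
YYGGGGY
YYGGGGG
YYKGGGG
GGGGGGG
GGGGGGG
GWWWGWB
GWWWGGG
GGGGGGG
After op 5 paint(1,1,G):
YYGGGGG
YGGGGGY
YYGGGGG
YYKGGGG
GGGGGGG
GGGGGGG
GWWWGWB
GWWWGGG
GGGGGGG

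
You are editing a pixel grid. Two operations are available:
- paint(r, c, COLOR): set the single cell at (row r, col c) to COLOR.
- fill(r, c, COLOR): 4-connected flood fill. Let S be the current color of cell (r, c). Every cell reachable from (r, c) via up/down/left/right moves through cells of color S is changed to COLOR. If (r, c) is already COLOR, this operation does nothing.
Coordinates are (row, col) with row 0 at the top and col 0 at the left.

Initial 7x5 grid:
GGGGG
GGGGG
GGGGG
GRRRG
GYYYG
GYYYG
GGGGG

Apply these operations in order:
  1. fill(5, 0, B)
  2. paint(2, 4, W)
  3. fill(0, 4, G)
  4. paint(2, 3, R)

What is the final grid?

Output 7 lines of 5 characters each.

After op 1 fill(5,0,B) [26 cells changed]:
BBBBB
BBBBB
BBBBB
BRRRB
BYYYB
BYYYB
BBBBB
After op 2 paint(2,4,W):
BBBBB
BBBBB
BBBBW
BRRRB
BYYYB
BYYYB
BBBBB
After op 3 fill(0,4,G) [25 cells changed]:
GGGGG
GGGGG
GGGGW
GRRRG
GYYYG
GYYYG
GGGGG
After op 4 paint(2,3,R):
GGGGG
GGGGG
GGGRW
GRRRG
GYYYG
GYYYG
GGGGG

Answer: GGGGG
GGGGG
GGGRW
GRRRG
GYYYG
GYYYG
GGGGG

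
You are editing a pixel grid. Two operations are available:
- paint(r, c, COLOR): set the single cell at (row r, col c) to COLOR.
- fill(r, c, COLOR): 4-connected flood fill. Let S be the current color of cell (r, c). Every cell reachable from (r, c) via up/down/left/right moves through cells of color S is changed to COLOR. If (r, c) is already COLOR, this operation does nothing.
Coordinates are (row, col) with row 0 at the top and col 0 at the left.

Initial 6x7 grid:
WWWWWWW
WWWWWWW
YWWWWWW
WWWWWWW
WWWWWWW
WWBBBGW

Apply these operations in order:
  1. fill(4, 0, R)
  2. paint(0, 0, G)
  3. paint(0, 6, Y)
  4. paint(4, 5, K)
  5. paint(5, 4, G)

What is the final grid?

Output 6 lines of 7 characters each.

After op 1 fill(4,0,R) [37 cells changed]:
RRRRRRR
RRRRRRR
YRRRRRR
RRRRRRR
RRRRRRR
RRBBBGR
After op 2 paint(0,0,G):
GRRRRRR
RRRRRRR
YRRRRRR
RRRRRRR
RRRRRRR
RRBBBGR
After op 3 paint(0,6,Y):
GRRRRRY
RRRRRRR
YRRRRRR
RRRRRRR
RRRRRRR
RRBBBGR
After op 4 paint(4,5,K):
GRRRRRY
RRRRRRR
YRRRRRR
RRRRRRR
RRRRRKR
RRBBBGR
After op 5 paint(5,4,G):
GRRRRRY
RRRRRRR
YRRRRRR
RRRRRRR
RRRRRKR
RRBBGGR

Answer: GRRRRRY
RRRRRRR
YRRRRRR
RRRRRRR
RRRRRKR
RRBBGGR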